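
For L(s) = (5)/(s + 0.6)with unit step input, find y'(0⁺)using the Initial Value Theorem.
IVT: y'(0⁺) = lim_{s→∞} s²·Y(s) = lim_{s→∞} s·L(s).
deg(num) = 0, deg(den) = 1, relative degree = 1, so s·L(s) → (leading num)/(leading den) = 5/1 = 5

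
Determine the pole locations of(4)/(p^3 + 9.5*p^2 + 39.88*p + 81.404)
Set denominator = 0: p^3 + 9.5*p^2 + 39.88*p + 81.404 = (p + 4.7)(p^2 + 4.8*p + 17.32) = 0 → Poles: -2.4 + 3.4j, -2.4 - 3.4j, -4.7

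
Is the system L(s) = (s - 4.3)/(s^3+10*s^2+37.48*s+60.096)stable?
Denominator: s^3 + 10*s^2 + 37.48*s + 60.096 = (s + 4.8)(s^2 + 5.2*s + 12.52). Poles: -2.6 + 2.4j, -2.6 - 2.4j, -4.8. All Re(p)<0: Yes (stable)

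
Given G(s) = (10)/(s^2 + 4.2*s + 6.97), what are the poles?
Set denominator = 0: s^2 + 4.2*s + 6.97 = 0 → Poles: -2.1 + 1.6j, -2.1 - 1.6j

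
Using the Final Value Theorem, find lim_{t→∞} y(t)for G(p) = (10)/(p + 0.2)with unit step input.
FVT: lim_{t→∞} y(t) = lim_{p→0} p*Y(p) where Y(p) = G(p)/p.
= lim_{p→0} G(p) = G(0) = num(0)/den(0) = 10/0.2 = 50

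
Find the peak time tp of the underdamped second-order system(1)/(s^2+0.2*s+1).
Standard form: ωn²/(s²+2ζωn·s+ωn²) → ωn = 1, ζ = 0.1.
ωd = ωn·√(1-ζ²) = 1·√(1-0.1²) = 0.995.
tp = π/ωd = π/0.995 = 3.157 s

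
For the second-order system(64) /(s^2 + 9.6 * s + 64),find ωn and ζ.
Standard form: ωn²/(s²+2ζωn·s+ωn²).
const=64=ωn² → ωn=8, s coeff=9.6=2ζωn → ζ=0.6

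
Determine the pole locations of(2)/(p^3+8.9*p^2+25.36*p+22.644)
Set denominator = 0: p^3 + 8.9*p^2 + 25.36*p + 22.644 = (p + 3.7)(p + 1.8)(p + 3.4) = 0 → Poles: -1.8, -3.4, -3.7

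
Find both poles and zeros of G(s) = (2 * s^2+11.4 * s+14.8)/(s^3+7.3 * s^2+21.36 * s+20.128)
Set denominator = 0: s^3 + 7.3*s^2 + 21.36*s + 20.128 = (s + 1.7)(s^2 + 5.6*s + 11.84) = 0 → Poles: -1.7, -2.8 + 2j, -2.8 - 2j
Set numerator = 0: 2*s^2 + 11.4*s + 14.8 = 2*(s + 3.7)(s + 2) = 0 → Zeros: -2, -3.7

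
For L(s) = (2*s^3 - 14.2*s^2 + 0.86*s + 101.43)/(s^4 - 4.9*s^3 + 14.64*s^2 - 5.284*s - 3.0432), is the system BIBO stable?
Denominator: s^4 - 4.9*s^3 + 14.64*s^2 - 5.284*s - 3.0432 = (s + 0.3)(s - 0.8)(s^2 - 4.4*s + 12.68). Poles: -0.3, 0.8, 2.2 + 2.8j, 2.2 - 2.8j. All Re(p)<0: No (unstable)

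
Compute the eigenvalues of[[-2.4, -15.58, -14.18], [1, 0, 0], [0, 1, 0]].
Eigenvalues solve det(λI - A) = 0.
Characteristic polynomial: λ^3 + 2.4*λ^2 + 15.58*λ + 14.18 = 0.
Factor: (λ + 1)(λ^2 + 1.4*λ + 14.18) = 0.
Roots: -0.7 + 3.7j, -0.7 - 3.7j, -1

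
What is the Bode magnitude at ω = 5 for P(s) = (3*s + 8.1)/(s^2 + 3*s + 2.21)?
Substitute s = j*5: P(j5) = 0.0542744 - 0.622461j.
|P(j5)| = sqrt(Re² + Im²) = 0.6248.
20*log₁₀(0.6248) = -4.08 dB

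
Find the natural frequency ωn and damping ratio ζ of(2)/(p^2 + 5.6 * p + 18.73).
Underdamped: complex pole -2.8 + 3.3j. ωn = |pole| = 4.328, ζ = -Re(pole)/ωn = 0.647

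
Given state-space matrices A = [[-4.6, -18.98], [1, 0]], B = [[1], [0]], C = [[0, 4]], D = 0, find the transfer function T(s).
T(s) = C(sI - A)⁻¹B + D.
Characteristic polynomial det(sI - A) = s^2 + 4.6*s + 18.98.
Numerator from C·adj(sI-A)·B + D·det(sI-A) = 4.
T(s) = (4)/(s^2 + 4.6*s + 18.98)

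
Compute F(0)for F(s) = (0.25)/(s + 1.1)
DC gain = F(0) = num(0)/den(0) = 0.25/1.1 = 0.2273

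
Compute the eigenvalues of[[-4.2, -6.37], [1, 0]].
Eigenvalues solve det(λI - A) = 0.
Characteristic polynomial: λ^2 + 4.2*λ + 6.37 = 0.
Roots: -2.1 + 1.4j, -2.1 - 1.4j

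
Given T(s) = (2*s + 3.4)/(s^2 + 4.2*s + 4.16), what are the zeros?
Set numerator = 0: 2*s + 3.4 = 0 → Zeros: -1.7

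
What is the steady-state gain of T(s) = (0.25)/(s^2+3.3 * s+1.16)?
DC gain = T(0) = num(0)/den(0) = 0.25/1.16 = 0.2155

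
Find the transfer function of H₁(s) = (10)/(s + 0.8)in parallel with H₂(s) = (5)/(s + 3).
Parallel: H = H₁ + H₂ = (n₁·d₂ + n₂·d₁)/(d₁·d₂).
n₁·d₂ = 10*s + 30. n₂·d₁ = 5*s + 4. Sum = 15*s + 34. d₁·d₂ = s^2 + 3.8*s + 2.4.
H(s) = (15*s + 34)/(s^2 + 3.8*s + 2.4)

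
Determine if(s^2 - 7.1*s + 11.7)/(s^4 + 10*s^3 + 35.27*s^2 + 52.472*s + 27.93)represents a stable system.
Denominator: s^4 + 10*s^3 + 35.27*s^2 + 52.472*s + 27.93 = (s + 4.2)(s + 1.9)(s + 2.5)(s + 1.4). Poles: -1.4, -1.9, -2.5, -4.2. All Re(p)<0: Yes (stable)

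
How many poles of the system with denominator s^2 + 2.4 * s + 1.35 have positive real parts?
s^2 + 2.4*s + 1.35 = (s + 1.5)(s + 0.9). Poles: -0.9, -1.5. RHP poles (Re>0): 0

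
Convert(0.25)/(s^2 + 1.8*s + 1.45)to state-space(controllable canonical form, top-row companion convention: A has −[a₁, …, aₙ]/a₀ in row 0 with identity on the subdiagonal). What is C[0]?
Reachable canonical form: C = numerator coefficients (right-aligned, zero-padded to length n).
num = 0.25, C = [[0, 0.25]].
C[0] = 0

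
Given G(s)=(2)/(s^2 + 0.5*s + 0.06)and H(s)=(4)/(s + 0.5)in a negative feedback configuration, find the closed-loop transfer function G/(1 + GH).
Closed-loop T = G/(1+GH).
Numerator: G_num * H_den = 2*s + 1.
Denominator: G_den * H_den + G_num * H_num = (s^3 + s^2 + 0.31*s + 0.03) + (8) = s^3 + s^2 + 0.31*s + 8.03.
T(s) = (2*s + 1)/(s^3 + s^2 + 0.31*s + 8.03)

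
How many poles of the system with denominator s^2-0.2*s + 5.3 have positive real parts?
Poles: 0.1 + 2.3j, 0.1 - 2.3j. RHP poles (Re>0): 2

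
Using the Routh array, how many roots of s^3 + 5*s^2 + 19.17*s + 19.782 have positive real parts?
Routh array:
s^3: [1, 19.17]; s^2: [5, 19.782]; s^1: [15.2136]; s^0: [19.782]
First column: [1, 5, 15.2136, 19.782]. Sign changes = RHP roots = 0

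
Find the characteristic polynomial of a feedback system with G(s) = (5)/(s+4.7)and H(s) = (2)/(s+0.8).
Characteristic poly = G_den * H_den + G_num * H_num = (s^2 + 5.5*s + 3.76) + (10) = s^2 + 5.5*s + 13.76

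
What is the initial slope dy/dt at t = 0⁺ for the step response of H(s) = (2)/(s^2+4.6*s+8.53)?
IVT: y'(0⁺) = lim_{s→∞} s²·Y(s) = lim_{s→∞} s·H(s).
deg(num) = 0, deg(den) = 2, relative degree = 2 ≥ 2, so s·H(s) → 0. Initial slope = 0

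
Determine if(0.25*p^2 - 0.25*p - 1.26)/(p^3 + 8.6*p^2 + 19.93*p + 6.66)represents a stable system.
Denominator: p^3 + 8.6*p^2 + 19.93*p + 6.66 = (p + 0.4)(p + 3.7)(p + 4.5). Poles: -0.4, -3.7, -4.5. All Re(p)<0: Yes (stable)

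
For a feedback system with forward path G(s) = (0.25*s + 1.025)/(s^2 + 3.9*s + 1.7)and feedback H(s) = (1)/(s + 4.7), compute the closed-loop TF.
Closed-loop T = G/(1+GH).
Numerator: G_num * H_den = 0.25*s^2 + 2.2*s + 4.8175.
Denominator: G_den * H_den + G_num * H_num = (s^3 + 8.6*s^2 + 20.03*s + 7.99) + (0.25*s + 1.025) = s^3 + 8.6*s^2 + 20.28*s + 9.015.
T(s) = (0.25*s^2 + 2.2*s + 4.8175)/(s^3 + 8.6*s^2 + 20.28*s + 9.015)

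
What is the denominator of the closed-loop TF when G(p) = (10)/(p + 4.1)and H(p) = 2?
Characteristic poly = G_den * H_den + G_num * H_num = (p + 4.1) + (20) = p + 24.1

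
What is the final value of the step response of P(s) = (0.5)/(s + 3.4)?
FVT: lim_{t→∞} y(t) = lim_{s→0} s*Y(s) where Y(s) = P(s)/s.
= lim_{s→0} P(s) = P(0) = num(0)/den(0) = 0.5/3.4 = 0.1471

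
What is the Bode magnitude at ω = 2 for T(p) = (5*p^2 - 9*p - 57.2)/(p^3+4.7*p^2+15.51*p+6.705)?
Substitute p = j*2: T(j2) = 0.768067 + 2.95005j.
|T(j2)| = sqrt(Re² + Im²) = 3.048.
20*log₁₀(3.048) = 9.68 dB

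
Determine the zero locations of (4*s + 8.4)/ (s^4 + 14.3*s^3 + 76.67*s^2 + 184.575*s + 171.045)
Set numerator = 0: 4*s + 8.4 = 0 → Zeros: -2.1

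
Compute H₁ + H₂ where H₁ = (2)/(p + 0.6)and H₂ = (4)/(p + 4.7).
Parallel: H = H₁ + H₂ = (n₁·d₂ + n₂·d₁)/(d₁·d₂).
n₁·d₂ = 2*p + 9.4. n₂·d₁ = 4*p + 2.4. Sum = 6*p + 11.8. d₁·d₂ = p^2 + 5.3*p + 2.82.
H(p) = (6*p + 11.8)/(p^2 + 5.3*p + 2.82)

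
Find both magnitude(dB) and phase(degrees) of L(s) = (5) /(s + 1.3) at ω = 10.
Substitute s = j*10: L(j10) = 0.0639198 - 0.49169j.
|L| = 20*log₁₀(sqrt(Re²+Im²)) = -6.09 dB.
∠L = atan2(Im, Re) = -82.59°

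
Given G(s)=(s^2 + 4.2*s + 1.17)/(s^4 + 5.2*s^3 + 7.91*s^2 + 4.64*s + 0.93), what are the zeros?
Set numerator = 0: s^2 + 4.2*s + 1.17 = (s + 0.3)(s + 3.9) = 0 → Zeros: -0.3, -3.9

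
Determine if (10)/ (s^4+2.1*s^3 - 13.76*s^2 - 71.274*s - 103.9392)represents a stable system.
Denominator: s^4 + 2.1*s^3 - 13.76*s^2 - 71.274*s - 103.9392 = (s - 4.8)(s + 2.7)(s^2 + 4.2*s + 8.02). Poles: -2.1 + 1.9j, -2.1 - 1.9j, -2.7, 4.8. All Re(p)<0: No (unstable)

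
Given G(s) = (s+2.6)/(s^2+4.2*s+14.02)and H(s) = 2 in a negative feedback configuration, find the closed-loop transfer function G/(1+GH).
Closed-loop T = G/(1+GH).
Numerator: G_num * H_den = s + 2.6.
Denominator: G_den * H_den + G_num * H_num = (s^2 + 4.2*s + 14.02) + (2*s + 5.2) = s^2 + 6.2*s + 19.22.
T(s) = (s + 2.6)/(s^2 + 6.2*s + 19.22)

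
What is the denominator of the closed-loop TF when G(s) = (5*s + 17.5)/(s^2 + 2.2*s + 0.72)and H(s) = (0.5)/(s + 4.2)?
Characteristic poly = G_den * H_den + G_num * H_num = (s^3 + 6.4*s^2 + 9.96*s + 3.024) + (2.5*s + 8.75) = s^3 + 6.4*s^2 + 12.46*s + 11.774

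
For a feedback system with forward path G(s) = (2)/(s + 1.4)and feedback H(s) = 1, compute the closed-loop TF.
Closed-loop T = G/(1+GH).
Numerator: G_num * H_den = 2.
Denominator: G_den * H_den + G_num * H_num = (s + 1.4) + (2) = s + 3.4.
T(s) = (2)/(s + 3.4)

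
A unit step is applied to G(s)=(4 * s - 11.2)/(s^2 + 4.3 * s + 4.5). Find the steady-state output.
FVT: lim_{t→∞} y(t) = lim_{s→0} s*Y(s) where Y(s) = G(s)/s.
= lim_{s→0} G(s) = G(0) = num(0)/den(0) = -11.2/4.5 = -2.489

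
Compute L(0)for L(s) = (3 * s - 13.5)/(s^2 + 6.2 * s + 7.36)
DC gain = L(0) = num(0)/den(0) = -13.5/7.36 = -1.834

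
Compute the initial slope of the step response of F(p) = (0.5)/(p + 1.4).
IVT: y'(0⁺) = lim_{p→∞} p²·Y(p) = lim_{p→∞} p·F(p).
deg(num) = 0, deg(den) = 1, relative degree = 1, so p·F(p) → (leading num)/(leading den) = 0.5/1 = 0.5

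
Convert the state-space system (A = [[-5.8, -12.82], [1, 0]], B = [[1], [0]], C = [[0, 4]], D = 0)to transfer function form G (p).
G(p) = C(pI - A)⁻¹B + D.
Characteristic polynomial det(pI - A) = p^2 + 5.8*p + 12.82.
Numerator from C·adj(pI-A)·B + D·det(pI-A) = 4.
G(p) = (4)/(p^2 + 5.8*p + 12.82)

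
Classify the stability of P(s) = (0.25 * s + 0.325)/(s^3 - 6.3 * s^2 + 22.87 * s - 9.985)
Denominator: s^3 - 6.3*s^2 + 22.87*s - 9.985 = (s - 0.5)(s^2 - 5.8*s + 19.97). Poles: 0.5, 2.9 + 3.4j, 2.9 - 3.4j. Unstable (3 pole(s) in RHP)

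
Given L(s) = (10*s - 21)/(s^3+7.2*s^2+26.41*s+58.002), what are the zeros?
Set numerator = 0: 10*s - 21 = 0 → Zeros: 2.1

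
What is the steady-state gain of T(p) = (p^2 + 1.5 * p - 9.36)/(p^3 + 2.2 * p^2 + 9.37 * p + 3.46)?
DC gain = T(0) = num(0)/den(0) = -9.36/3.46 = -2.705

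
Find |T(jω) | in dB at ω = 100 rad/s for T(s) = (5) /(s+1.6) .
Substitute s = j*100: T(j100) = 0.000799795 - 0.0499872j.
|T(j100)| = sqrt(Re² + Im²) = 0.04999.
20*log₁₀(0.04999) = -26.02 dB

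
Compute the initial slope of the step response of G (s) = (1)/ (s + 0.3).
IVT: y'(0⁺) = lim_{s→∞} s²·Y(s) = lim_{s→∞} s·G(s).
deg(num) = 0, deg(den) = 1, relative degree = 1, so s·G(s) → (leading num)/(leading den) = 1/1 = 1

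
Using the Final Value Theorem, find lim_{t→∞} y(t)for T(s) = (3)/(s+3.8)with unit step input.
FVT: lim_{t→∞} y(t) = lim_{s→0} s*Y(s) where Y(s) = T(s)/s.
= lim_{s→0} T(s) = T(0) = num(0)/den(0) = 3/3.8 = 0.7895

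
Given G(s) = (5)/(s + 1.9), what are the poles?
Set denominator = 0: s + 1.9 = 0 → Poles: -1.9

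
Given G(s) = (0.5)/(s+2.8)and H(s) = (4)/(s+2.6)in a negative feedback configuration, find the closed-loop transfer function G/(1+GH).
Closed-loop T = G/(1+GH).
Numerator: G_num * H_den = 0.5*s + 1.3.
Denominator: G_den * H_den + G_num * H_num = (s^2 + 5.4*s + 7.28) + (2) = s^2 + 5.4*s + 9.28.
T(s) = (0.5*s + 1.3)/(s^2 + 5.4*s + 9.28)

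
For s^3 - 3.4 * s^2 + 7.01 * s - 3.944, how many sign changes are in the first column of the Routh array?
Routh array:
s^3: [1, 7.01]; s^2: [-3.4, -3.944]; s^1: [5.85]; s^0: [-3.944]
First column: [1, -3.4, 5.85, -3.944]. Sign changes = 3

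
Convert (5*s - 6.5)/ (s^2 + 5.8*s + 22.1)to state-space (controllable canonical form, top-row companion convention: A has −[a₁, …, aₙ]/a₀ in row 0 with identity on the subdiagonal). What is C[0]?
Reachable canonical form: C = numerator coefficients (right-aligned, zero-padded to length n).
num = 5*s - 6.5, C = [[5, -6.5]].
C[0] = 5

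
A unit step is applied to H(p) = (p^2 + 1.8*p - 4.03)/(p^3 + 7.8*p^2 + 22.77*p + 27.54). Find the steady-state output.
FVT: lim_{t→∞} y(t) = lim_{p→0} p*Y(p) where Y(p) = H(p)/p.
= lim_{p→0} H(p) = H(0) = num(0)/den(0) = -4.03/27.54 = -0.1463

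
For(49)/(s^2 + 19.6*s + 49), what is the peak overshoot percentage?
Standard form: ωn²/(s²+2ζωn·s+ωn²) → ωn = 7, ζ = 1.4.
ζ ≥ 1, so the response is non-oscillatory: peak overshoot = 0%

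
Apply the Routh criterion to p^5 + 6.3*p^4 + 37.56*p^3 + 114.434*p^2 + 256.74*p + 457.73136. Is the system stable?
Routh array:
p^5: [1, 37.56, 256.74]; p^4: [6.3, 114.434, 457.73136]; p^3: [19.3959, 184.084]; p^2: [54.6414, 457.73136]; p^1: [21.6047]; p^0: [457.73136]
First column: [1, 6.3, 19.3959, 54.6414, 21.6047, 457.73136]. Sign changes = 0.
Yes, stable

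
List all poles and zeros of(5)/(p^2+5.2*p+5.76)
Set denominator = 0: p^2 + 5.2*p + 5.76 = (p + 3.6)(p + 1.6) = 0 → Poles: -1.6, -3.6
Numerator is a nonzero constant (5) → Zeros: none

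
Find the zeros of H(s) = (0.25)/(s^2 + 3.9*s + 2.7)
Numerator is a nonzero constant (0.25) → Zeros: none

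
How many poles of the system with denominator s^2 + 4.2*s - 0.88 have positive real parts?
s^2 + 4.2*s - 0.88 = (s - 0.2)(s + 4.4). Poles: -4.4, 0.2. RHP poles (Re>0): 1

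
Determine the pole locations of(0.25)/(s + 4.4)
Set denominator = 0: s + 4.4 = 0 → Poles: -4.4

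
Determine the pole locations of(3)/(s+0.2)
Set denominator = 0: s + 0.2 = 0 → Poles: -0.2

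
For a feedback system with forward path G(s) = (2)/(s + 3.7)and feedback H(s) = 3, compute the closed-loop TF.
Closed-loop T = G/(1+GH).
Numerator: G_num * H_den = 2.
Denominator: G_den * H_den + G_num * H_num = (s + 3.7) + (6) = s + 9.7.
T(s) = (2)/(s + 9.7)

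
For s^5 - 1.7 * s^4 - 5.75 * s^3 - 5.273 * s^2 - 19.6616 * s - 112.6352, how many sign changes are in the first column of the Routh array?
Routh array:
s^5: [1, -5.75, -19.6616]; s^4: [-1.7, -5.273, -112.6352]; s^3: [-8.85176, -85.9176]; s^2: [11.2277, -112.6352]; s^1: [-174.718]; s^0: [-112.6352]
First column: [1, -1.7, -8.85176, 11.2277, -174.718, -112.6352]. Sign changes = 3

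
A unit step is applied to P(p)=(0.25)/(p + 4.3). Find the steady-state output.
FVT: lim_{t→∞} y(t) = lim_{p→0} p*Y(p) where Y(p) = P(p)/p.
= lim_{p→0} P(p) = P(0) = num(0)/den(0) = 0.25/4.3 = 0.05814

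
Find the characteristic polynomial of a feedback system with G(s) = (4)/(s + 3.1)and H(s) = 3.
Characteristic poly = G_den * H_den + G_num * H_num = (s + 3.1) + (12) = s + 15.1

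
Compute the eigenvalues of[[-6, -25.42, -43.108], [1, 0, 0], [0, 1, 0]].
Eigenvalues solve det(λI - A) = 0.
Characteristic polynomial: λ^3 + 6*λ^2 + 25.42*λ + 43.108 = 0.
Factor: (λ + 2.6)(λ^2 + 3.4*λ + 16.58) = 0.
Roots: -1.7 + 3.7j, -1.7 - 3.7j, -2.6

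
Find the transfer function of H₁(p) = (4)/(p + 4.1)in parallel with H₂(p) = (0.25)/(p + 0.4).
Parallel: H = H₁ + H₂ = (n₁·d₂ + n₂·d₁)/(d₁·d₂).
n₁·d₂ = 4*p + 1.6. n₂·d₁ = 0.25*p + 1.025. Sum = 4.25*p + 2.625. d₁·d₂ = p^2 + 4.5*p + 1.64.
H(p) = (4.25*p + 2.625)/(p^2 + 4.5*p + 1.64)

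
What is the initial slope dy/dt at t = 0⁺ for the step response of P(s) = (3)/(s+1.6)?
IVT: y'(0⁺) = lim_{s→∞} s²·Y(s) = lim_{s→∞} s·P(s).
deg(num) = 0, deg(den) = 1, relative degree = 1, so s·P(s) → (leading num)/(leading den) = 3/1 = 3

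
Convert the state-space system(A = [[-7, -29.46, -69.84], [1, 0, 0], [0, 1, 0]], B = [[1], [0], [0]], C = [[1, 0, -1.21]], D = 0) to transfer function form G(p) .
G(p) = C(pI - A)⁻¹B + D.
Characteristic polynomial det(pI - A) = p^3 + 7*p^2 + 29.46*p + 69.84.
Numerator from C·adj(pI-A)·B + D·det(pI-A) = p^2 - 1.21.
G(p) = (p^2 - 1.21)/(p^3 + 7*p^2 + 29.46*p + 69.84)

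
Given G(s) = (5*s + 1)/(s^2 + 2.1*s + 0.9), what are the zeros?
Set numerator = 0: 5*s + 1 = 0 → Zeros: -0.2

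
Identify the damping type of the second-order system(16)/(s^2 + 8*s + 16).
Standard form: ωn²/(s²+2ζωn·s+ωn²) gives ωn=4, ζ=1.
Critically damped (ζ = 1)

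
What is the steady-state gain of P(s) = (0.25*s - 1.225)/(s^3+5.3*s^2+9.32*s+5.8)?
DC gain = P(0) = num(0)/den(0) = -1.225/5.8 = -0.2112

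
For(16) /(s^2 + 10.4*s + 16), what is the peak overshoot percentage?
Standard form: ωn²/(s²+2ζωn·s+ωn²) → ωn = 4, ζ = 1.3.
ζ ≥ 1, so the response is non-oscillatory: peak overshoot = 0%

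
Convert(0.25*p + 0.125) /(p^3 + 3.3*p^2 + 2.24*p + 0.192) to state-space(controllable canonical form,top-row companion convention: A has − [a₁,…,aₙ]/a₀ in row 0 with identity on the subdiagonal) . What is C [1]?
Reachable canonical form: C = numerator coefficients (right-aligned, zero-padded to length n).
num = 0.25*p + 0.125, C = [[0, 0.25, 0.125]].
C[1] = 0.25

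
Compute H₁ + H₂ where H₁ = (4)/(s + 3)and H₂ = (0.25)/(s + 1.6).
Parallel: H = H₁ + H₂ = (n₁·d₂ + n₂·d₁)/(d₁·d₂).
n₁·d₂ = 4*s + 6.4. n₂·d₁ = 0.25*s + 0.75. Sum = 4.25*s + 7.15. d₁·d₂ = s^2 + 4.6*s + 4.8.
H(s) = (4.25*s + 7.15)/(s^2 + 4.6*s + 4.8)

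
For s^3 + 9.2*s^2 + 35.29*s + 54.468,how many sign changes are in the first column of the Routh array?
Routh array:
s^3: [1, 35.29]; s^2: [9.2, 54.468]; s^1: [29.3696]; s^0: [54.468]
First column: [1, 9.2, 29.3696, 54.468]. Sign changes = 0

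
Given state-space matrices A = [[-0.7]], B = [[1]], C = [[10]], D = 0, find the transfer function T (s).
T(s) = C(sI - A)⁻¹B + D.
Characteristic polynomial det(sI - A) = s + 0.7.
Numerator from C·adj(sI-A)·B + D·det(sI-A) = 10.
T(s) = (10)/(s + 0.7)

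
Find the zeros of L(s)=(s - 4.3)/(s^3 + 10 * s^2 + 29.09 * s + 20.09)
Set numerator = 0: s - 4.3 = 0 → Zeros: 4.3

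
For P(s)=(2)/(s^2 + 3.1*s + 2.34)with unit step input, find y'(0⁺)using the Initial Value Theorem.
IVT: y'(0⁺) = lim_{s→∞} s²·Y(s) = lim_{s→∞} s·P(s).
deg(num) = 0, deg(den) = 2, relative degree = 2 ≥ 2, so s·P(s) → 0. Initial slope = 0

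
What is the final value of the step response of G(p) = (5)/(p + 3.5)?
FVT: lim_{t→∞} y(t) = lim_{p→0} p*Y(p) where Y(p) = G(p)/p.
= lim_{p→0} G(p) = G(0) = num(0)/den(0) = 5/3.5 = 1.429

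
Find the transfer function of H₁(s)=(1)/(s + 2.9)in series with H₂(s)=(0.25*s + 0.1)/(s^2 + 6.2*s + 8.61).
Series: H = H₁ · H₂ = (n₁·n₂)/(d₁·d₂).
Num: n₁·n₂ = 0.25*s + 0.1. Den: d₁·d₂ = s^3 + 9.1*s^2 + 26.59*s + 24.969.
H(s) = (0.25*s + 0.1)/(s^3 + 9.1*s^2 + 26.59*s + 24.969)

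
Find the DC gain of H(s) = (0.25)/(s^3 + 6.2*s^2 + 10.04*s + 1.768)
DC gain = H(0) = num(0)/den(0) = 0.25/1.768 = 0.1414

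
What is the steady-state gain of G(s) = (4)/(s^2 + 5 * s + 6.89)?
DC gain = G(0) = num(0)/den(0) = 4/6.89 = 0.5806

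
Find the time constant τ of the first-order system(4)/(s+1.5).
First-order system: τ = -1/pole. Pole = -1.5. τ = -1/(-1.5) = 0.6667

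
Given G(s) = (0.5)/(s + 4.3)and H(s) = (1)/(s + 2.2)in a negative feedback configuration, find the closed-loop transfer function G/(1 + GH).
Closed-loop T = G/(1+GH).
Numerator: G_num * H_den = 0.5*s + 1.1.
Denominator: G_den * H_den + G_num * H_num = (s^2 + 6.5*s + 9.46) + (0.5) = s^2 + 6.5*s + 9.96.
T(s) = (0.5*s + 1.1)/(s^2 + 6.5*s + 9.96)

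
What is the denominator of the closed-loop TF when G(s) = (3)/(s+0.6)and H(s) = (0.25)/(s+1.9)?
Characteristic poly = G_den * H_den + G_num * H_num = (s^2 + 2.5*s + 1.14) + (0.75) = s^2 + 2.5*s + 1.89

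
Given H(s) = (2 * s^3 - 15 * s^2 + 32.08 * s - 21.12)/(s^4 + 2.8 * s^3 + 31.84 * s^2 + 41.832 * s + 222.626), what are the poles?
Set denominator = 0: s^4 + 2.8*s^3 + 31.84*s^2 + 41.832*s + 222.626 = (s^2 + 1.4*s + 14.18)(s^2 + 1.4*s + 15.7) = 0 → Poles: -0.7 + 3.7j, -0.7 + 3.9j, -0.7 - 3.7j, -0.7 - 3.9j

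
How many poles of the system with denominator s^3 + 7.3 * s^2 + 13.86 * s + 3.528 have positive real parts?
s^3 + 7.3*s^2 + 13.86*s + 3.528 = (s + 0.3)(s + 2.8)(s + 4.2). Poles: -0.3, -2.8, -4.2. RHP poles (Re>0): 0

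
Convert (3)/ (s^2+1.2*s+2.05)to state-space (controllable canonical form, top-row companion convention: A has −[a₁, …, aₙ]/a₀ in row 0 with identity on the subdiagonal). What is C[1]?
Reachable canonical form: C = numerator coefficients (right-aligned, zero-padded to length n).
num = 3, C = [[0, 3]].
C[1] = 3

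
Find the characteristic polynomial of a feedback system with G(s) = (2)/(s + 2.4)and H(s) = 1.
Characteristic poly = G_den * H_den + G_num * H_num = (s + 2.4) + (2) = s + 4.4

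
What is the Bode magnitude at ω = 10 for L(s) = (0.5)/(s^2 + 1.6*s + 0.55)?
Substitute s = j*10: L(j10) = -0.0049008 - 0.000788465j.
|L(j10)| = sqrt(Re² + Im²) = 0.004964.
20*log₁₀(0.004964) = -46.08 dB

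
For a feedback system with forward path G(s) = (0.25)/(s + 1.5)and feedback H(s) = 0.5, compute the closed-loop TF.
Closed-loop T = G/(1+GH).
Numerator: G_num * H_den = 0.25.
Denominator: G_den * H_den + G_num * H_num = (s + 1.5) + (0.125) = s + 1.625.
T(s) = (0.25)/(s + 1.625)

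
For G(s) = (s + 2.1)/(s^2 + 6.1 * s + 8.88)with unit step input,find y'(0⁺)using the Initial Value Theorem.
IVT: y'(0⁺) = lim_{s→∞} s²·Y(s) = lim_{s→∞} s·G(s).
deg(num) = 1, deg(den) = 2, relative degree = 1, so s·G(s) → (leading num)/(leading den) = 1/1 = 1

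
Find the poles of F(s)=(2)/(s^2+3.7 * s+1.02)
Set denominator = 0: s^2 + 3.7*s + 1.02 = (s + 3.4)(s + 0.3) = 0 → Poles: -0.3, -3.4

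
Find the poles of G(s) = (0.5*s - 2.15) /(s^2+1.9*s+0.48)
Set denominator = 0: s^2 + 1.9*s + 0.48 = (s + 0.3)(s + 1.6) = 0 → Poles: -0.3, -1.6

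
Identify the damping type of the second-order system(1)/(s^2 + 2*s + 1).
Standard form: ωn²/(s²+2ζωn·s+ωn²) gives ωn=1, ζ=1.
Critically damped (ζ = 1)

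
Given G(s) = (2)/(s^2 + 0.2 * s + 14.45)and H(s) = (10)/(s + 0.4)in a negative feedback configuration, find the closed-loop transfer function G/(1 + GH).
Closed-loop T = G/(1+GH).
Numerator: G_num * H_den = 2*s + 0.8.
Denominator: G_den * H_den + G_num * H_num = (s^3 + 0.6*s^2 + 14.53*s + 5.78) + (20) = s^3 + 0.6*s^2 + 14.53*s + 25.78.
T(s) = (2*s + 0.8)/(s^3 + 0.6*s^2 + 14.53*s + 25.78)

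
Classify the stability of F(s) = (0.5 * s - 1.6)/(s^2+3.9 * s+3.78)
Denominator: s^2 + 3.9*s + 3.78 = (s + 2.1)(s + 1.8). Poles: -1.8, -2.1. Stable (all poles in LHP)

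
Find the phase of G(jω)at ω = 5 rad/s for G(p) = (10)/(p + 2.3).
Substitute p = j*5: G(j5) = 0.759327 - 1.65071j.
∠G(j5) = atan2(Im, Re) = atan2(-1.65071, 0.759327) = -65.30°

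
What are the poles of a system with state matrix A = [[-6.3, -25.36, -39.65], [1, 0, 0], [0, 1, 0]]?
Eigenvalues solve det(λI - A) = 0.
Characteristic polynomial: λ^3 + 6.3*λ^2 + 25.36*λ + 39.65 = 0.
Factor: (λ + 2.5)(λ^2 + 3.8*λ + 15.86) = 0.
Roots: -1.9 + 3.5j, -1.9 - 3.5j, -2.5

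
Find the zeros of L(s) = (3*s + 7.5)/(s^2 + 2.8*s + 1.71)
Set numerator = 0: 3*s + 7.5 = 0 → Zeros: -2.5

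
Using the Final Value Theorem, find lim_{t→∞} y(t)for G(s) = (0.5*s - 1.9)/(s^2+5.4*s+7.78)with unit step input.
FVT: lim_{t→∞} y(t) = lim_{s→0} s*Y(s) where Y(s) = G(s)/s.
= lim_{s→0} G(s) = G(0) = num(0)/den(0) = -1.9/7.78 = -0.2442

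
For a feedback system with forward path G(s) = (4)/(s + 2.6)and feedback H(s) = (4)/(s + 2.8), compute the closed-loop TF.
Closed-loop T = G/(1+GH).
Numerator: G_num * H_den = 4*s + 11.2.
Denominator: G_den * H_den + G_num * H_num = (s^2 + 5.4*s + 7.28) + (16) = s^2 + 5.4*s + 23.28.
T(s) = (4*s + 11.2)/(s^2 + 5.4*s + 23.28)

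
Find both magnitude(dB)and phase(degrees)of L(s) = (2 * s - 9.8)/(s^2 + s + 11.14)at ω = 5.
Substitute s = j*5: L(j5) = 0.855957 - 0.412714j.
|L| = 20*log₁₀(sqrt(Re²+Im²)) = -0.44 dB.
∠L = atan2(Im, Re) = -25.74°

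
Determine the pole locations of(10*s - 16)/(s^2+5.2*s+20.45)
Set denominator = 0: s^2 + 5.2*s + 20.45 = 0 → Poles: -2.6 + 3.7j, -2.6 - 3.7j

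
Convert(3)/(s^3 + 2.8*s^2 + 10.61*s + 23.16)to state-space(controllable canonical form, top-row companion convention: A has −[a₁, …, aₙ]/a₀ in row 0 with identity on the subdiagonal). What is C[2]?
Reachable canonical form: C = numerator coefficients (right-aligned, zero-padded to length n).
num = 3, C = [[0, 0, 3]].
C[2] = 3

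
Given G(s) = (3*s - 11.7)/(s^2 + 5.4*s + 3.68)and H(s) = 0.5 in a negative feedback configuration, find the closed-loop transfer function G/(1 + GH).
Closed-loop T = G/(1+GH).
Numerator: G_num * H_den = 3*s - 11.7.
Denominator: G_den * H_den + G_num * H_num = (s^2 + 5.4*s + 3.68) + (1.5*s - 5.85) = s^2 + 6.9*s - 2.17.
T(s) = (3*s - 11.7)/(s^2 + 6.9*s - 2.17)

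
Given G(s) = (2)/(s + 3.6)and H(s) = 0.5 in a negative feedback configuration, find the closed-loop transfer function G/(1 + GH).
Closed-loop T = G/(1+GH).
Numerator: G_num * H_den = 2.
Denominator: G_den * H_den + G_num * H_num = (s + 3.6) + (1) = s + 4.6.
T(s) = (2)/(s + 4.6)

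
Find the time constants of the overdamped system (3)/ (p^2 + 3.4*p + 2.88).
Overdamped: real poles at -1.6, -1.8. τ = -1/pole → τ₁ = 0.625, τ₂ = 0.5556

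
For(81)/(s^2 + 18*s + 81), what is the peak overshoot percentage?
Standard form: ωn²/(s²+2ζωn·s+ωn²) → ωn = 9, ζ = 1.
ζ ≥ 1, so the response is non-oscillatory: peak overshoot = 0%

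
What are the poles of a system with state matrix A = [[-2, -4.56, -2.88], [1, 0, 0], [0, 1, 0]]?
Eigenvalues solve det(λI - A) = 0.
Characteristic polynomial: λ^3 + 2*λ^2 + 4.56*λ + 2.88 = 0.
Factor: (λ + 0.8)(λ^2 + 1.2*λ + 3.6) = 0.
Roots: -0.6 + 1.8j, -0.6 - 1.8j, -0.8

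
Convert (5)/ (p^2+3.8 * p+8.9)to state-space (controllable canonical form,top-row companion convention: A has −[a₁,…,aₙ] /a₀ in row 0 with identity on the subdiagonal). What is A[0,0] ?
Reachable canonical form for den = p^2 + 3.8*p + 8.9: top row of A = -[a₁,a₂,...,aₙ]/a₀, ones on the subdiagonal, zeros elsewhere.
A = [[-3.8, -8.9], [1, 0]].
A[0,0] = -3.8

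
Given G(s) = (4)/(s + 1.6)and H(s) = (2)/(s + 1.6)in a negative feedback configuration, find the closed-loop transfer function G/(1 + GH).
Closed-loop T = G/(1+GH).
Numerator: G_num * H_den = 4*s + 6.4.
Denominator: G_den * H_den + G_num * H_num = (s^2 + 3.2*s + 2.56) + (8) = s^2 + 3.2*s + 10.56.
T(s) = (4*s + 6.4)/(s^2 + 3.2*s + 10.56)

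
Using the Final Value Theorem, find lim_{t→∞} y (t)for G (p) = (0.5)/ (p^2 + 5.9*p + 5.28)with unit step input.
FVT: lim_{t→∞} y(t) = lim_{p→0} p*Y(p) where Y(p) = G(p)/p.
= lim_{p→0} G(p) = G(0) = num(0)/den(0) = 0.5/5.28 = 0.0947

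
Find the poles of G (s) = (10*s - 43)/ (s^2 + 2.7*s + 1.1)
Set denominator = 0: s^2 + 2.7*s + 1.1 = (s + 0.5)(s + 2.2) = 0 → Poles: -0.5, -2.2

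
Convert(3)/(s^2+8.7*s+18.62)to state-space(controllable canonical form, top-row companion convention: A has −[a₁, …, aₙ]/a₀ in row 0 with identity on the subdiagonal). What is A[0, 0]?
Reachable canonical form for den = s^2 + 8.7*s + 18.62: top row of A = -[a₁,a₂,...,aₙ]/a₀, ones on the subdiagonal, zeros elsewhere.
A = [[-8.7, -18.62], [1, 0]].
A[0,0] = -8.7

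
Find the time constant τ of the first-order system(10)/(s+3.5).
First-order system: τ = -1/pole. Pole = -3.5. τ = -1/(-3.5) = 0.2857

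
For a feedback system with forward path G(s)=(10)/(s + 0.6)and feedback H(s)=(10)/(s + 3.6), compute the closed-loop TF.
Closed-loop T = G/(1+GH).
Numerator: G_num * H_den = 10*s + 36.
Denominator: G_den * H_den + G_num * H_num = (s^2 + 4.2*s + 2.16) + (100) = s^2 + 4.2*s + 102.16.
T(s) = (10*s + 36)/(s^2 + 4.2*s + 102.16)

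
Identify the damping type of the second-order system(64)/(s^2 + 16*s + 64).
Standard form: ωn²/(s²+2ζωn·s+ωn²) gives ωn=8, ζ=1.
Critically damped (ζ = 1)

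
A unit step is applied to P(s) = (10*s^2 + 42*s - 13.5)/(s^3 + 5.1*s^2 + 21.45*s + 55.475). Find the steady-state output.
FVT: lim_{t→∞} y(t) = lim_{s→0} s*Y(s) where Y(s) = P(s)/s.
= lim_{s→0} P(s) = P(0) = num(0)/den(0) = -13.5/55.475 = -0.2434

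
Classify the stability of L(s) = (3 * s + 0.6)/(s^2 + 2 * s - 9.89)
Denominator: s^2 + 2*s - 9.89 = (s - 2.3)(s + 4.3). Poles: -4.3, 2.3. Unstable (1 pole(s) in RHP)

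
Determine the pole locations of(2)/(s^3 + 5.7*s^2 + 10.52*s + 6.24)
Set denominator = 0: s^3 + 5.7*s^2 + 10.52*s + 6.24 = (s + 1.3)(s + 2.4)(s + 2) = 0 → Poles: -1.3, -2, -2.4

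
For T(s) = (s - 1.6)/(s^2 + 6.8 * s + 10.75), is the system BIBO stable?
Denominator: s^2 + 6.8*s + 10.75 = (s + 4.3)(s + 2.5). Poles: -2.5, -4.3. All Re(p)<0: Yes (stable)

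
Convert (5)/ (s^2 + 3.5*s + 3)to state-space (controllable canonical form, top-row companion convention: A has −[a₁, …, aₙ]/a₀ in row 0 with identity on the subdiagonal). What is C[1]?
Reachable canonical form: C = numerator coefficients (right-aligned, zero-padded to length n).
num = 5, C = [[0, 5]].
C[1] = 5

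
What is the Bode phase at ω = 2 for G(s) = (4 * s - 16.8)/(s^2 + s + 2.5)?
Substitute s = j*2: G(j2) = 6.592 + 3.456j.
∠G(j2) = atan2(Im, Re) = atan2(3.456, 6.592) = 27.67°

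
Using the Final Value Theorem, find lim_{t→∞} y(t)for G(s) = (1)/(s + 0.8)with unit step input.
FVT: lim_{t→∞} y(t) = lim_{s→0} s*Y(s) where Y(s) = G(s)/s.
= lim_{s→0} G(s) = G(0) = num(0)/den(0) = 1/0.8 = 1.25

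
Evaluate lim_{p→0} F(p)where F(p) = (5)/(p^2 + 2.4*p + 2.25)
DC gain = F(0) = num(0)/den(0) = 5/2.25 = 2.222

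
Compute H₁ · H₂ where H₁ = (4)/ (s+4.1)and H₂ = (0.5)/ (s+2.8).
Series: H = H₁ · H₂ = (n₁·n₂)/(d₁·d₂).
Num: n₁·n₂ = 2. Den: d₁·d₂ = s^2 + 6.9*s + 11.48.
H(s) = (2)/(s^2 + 6.9*s + 11.48)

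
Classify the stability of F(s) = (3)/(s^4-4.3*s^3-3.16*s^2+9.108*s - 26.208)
Denominator: s^4 - 4.3*s^3 - 3.16*s^2 + 9.108*s - 26.208 = (s + 2.1)(s - 4.8)(s^2 - 1.6*s + 2.6). Poles: -2.1, 0.8 + 1.4j, 0.8 - 1.4j, 4.8. Unstable (3 pole(s) in RHP)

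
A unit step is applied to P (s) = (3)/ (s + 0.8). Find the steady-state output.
FVT: lim_{t→∞} y(t) = lim_{s→0} s*Y(s) where Y(s) = P(s)/s.
= lim_{s→0} P(s) = P(0) = num(0)/den(0) = 3/0.8 = 3.75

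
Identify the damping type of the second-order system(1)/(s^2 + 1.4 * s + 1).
Standard form: ωn²/(s²+2ζωn·s+ωn²) gives ωn=1, ζ=0.7.
Underdamped (ζ = 0.7 < 1)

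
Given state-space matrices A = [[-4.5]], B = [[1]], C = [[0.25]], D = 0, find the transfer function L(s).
L(s) = C(sI - A)⁻¹B + D.
Characteristic polynomial det(sI - A) = s + 4.5.
Numerator from C·adj(sI-A)·B + D·det(sI-A) = 0.25.
L(s) = (0.25)/(s + 4.5)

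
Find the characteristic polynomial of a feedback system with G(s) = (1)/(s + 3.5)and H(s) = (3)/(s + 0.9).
Characteristic poly = G_den * H_den + G_num * H_num = (s^2 + 4.4*s + 3.15) + (3) = s^2 + 4.4*s + 6.15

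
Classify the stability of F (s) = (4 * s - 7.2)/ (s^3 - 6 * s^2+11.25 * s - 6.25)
Denominator: s^3 - 6*s^2 + 11.25*s - 6.25 = (s - 1)(s - 2.5)(s - 2.5). Poles: 1, 2.5, 2.5. Unstable (3 pole(s) in RHP)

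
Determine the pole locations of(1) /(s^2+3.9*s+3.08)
Set denominator = 0: s^2 + 3.9*s + 3.08 = (s + 2.8)(s + 1.1) = 0 → Poles: -1.1, -2.8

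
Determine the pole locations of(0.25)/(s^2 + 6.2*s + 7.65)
Set denominator = 0: s^2 + 6.2*s + 7.65 = (s + 1.7)(s + 4.5) = 0 → Poles: -1.7, -4.5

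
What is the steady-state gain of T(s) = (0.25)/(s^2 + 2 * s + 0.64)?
DC gain = T(0) = num(0)/den(0) = 0.25/0.64 = 0.3906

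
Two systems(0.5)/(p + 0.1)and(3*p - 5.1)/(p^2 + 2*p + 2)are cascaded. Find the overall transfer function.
Series: H = H₁ · H₂ = (n₁·n₂)/(d₁·d₂).
Num: n₁·n₂ = 1.5*p - 2.55. Den: d₁·d₂ = p^3 + 2.1*p^2 + 2.2*p + 0.2.
H(p) = (1.5*p - 2.55)/(p^3 + 2.1*p^2 + 2.2*p + 0.2)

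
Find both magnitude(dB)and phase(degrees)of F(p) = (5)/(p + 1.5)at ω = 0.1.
Substitute p = j*0.1: F(j0.1) = 3.31858 - 0.221239j.
|F| = 20*log₁₀(sqrt(Re²+Im²)) = 10.44 dB.
∠F = atan2(Im, Re) = -3.81°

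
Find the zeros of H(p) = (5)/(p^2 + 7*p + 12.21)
Numerator is a nonzero constant (5) → Zeros: none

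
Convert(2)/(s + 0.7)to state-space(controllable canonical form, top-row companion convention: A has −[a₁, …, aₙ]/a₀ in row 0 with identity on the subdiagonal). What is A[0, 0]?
Reachable canonical form for den = s + 0.7: top row of A = -[a₁,a₂,...,aₙ]/a₀, ones on the subdiagonal, zeros elsewhere.
A = [[-0.7]].
A[0,0] = -0.7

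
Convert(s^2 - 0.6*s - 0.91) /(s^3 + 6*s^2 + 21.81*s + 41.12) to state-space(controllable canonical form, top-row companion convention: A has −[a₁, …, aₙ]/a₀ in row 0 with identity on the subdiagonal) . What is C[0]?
Reachable canonical form: C = numerator coefficients (right-aligned, zero-padded to length n).
num = s^2 - 0.6*s - 0.91, C = [[1, -0.6, -0.91]].
C[0] = 1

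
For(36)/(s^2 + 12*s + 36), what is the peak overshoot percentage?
Standard form: ωn²/(s²+2ζωn·s+ωn²) → ωn = 6, ζ = 1.
ζ ≥ 1, so the response is non-oscillatory: peak overshoot = 0%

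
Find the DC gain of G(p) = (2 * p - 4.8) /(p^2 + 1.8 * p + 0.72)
DC gain = G(0) = num(0)/den(0) = -4.8/0.72 = -6.667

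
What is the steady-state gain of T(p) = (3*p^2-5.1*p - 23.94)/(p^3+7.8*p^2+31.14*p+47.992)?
DC gain = T(0) = num(0)/den(0) = -23.94/47.992 = -0.4988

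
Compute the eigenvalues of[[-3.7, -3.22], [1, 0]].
Eigenvalues solve det(λI - A) = 0.
Characteristic polynomial: λ^2 + 3.7*λ + 3.22 = 0.
Factor: (λ + 2.3)(λ + 1.4) = 0.
Roots: -1.4, -2.3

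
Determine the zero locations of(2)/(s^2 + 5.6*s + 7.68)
Numerator is a nonzero constant (2) → Zeros: none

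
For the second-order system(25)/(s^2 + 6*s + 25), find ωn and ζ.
Standard form: ωn²/(s²+2ζωn·s+ωn²).
const=25=ωn² → ωn=5, s coeff=6=2ζωn → ζ=0.6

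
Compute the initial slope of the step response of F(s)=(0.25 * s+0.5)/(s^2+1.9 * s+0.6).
IVT: y'(0⁺) = lim_{s→∞} s²·Y(s) = lim_{s→∞} s·F(s).
deg(num) = 1, deg(den) = 2, relative degree = 1, so s·F(s) → (leading num)/(leading den) = 0.25/1 = 0.25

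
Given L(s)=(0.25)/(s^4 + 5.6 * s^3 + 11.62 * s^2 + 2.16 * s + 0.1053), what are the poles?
Set denominator = 0: s^4 + 5.6*s^3 + 11.62*s^2 + 2.16*s + 0.1053 = (s + 0.1)(s + 0.1)(s^2 + 5.4*s + 10.53) = 0 → Poles: -0.1, -0.1, -2.7 + 1.8j, -2.7 - 1.8j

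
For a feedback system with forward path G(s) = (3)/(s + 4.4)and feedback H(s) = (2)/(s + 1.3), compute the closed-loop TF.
Closed-loop T = G/(1+GH).
Numerator: G_num * H_den = 3*s + 3.9.
Denominator: G_den * H_den + G_num * H_num = (s^2 + 5.7*s + 5.72) + (6) = s^2 + 5.7*s + 11.72.
T(s) = (3*s + 3.9)/(s^2 + 5.7*s + 11.72)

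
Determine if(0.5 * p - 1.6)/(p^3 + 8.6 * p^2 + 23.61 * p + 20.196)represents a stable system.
Denominator: p^3 + 8.6*p^2 + 23.61*p + 20.196 = (p + 3.3)(p + 1.7)(p + 3.6). Poles: -1.7, -3.3, -3.6. All Re(p)<0: Yes (stable)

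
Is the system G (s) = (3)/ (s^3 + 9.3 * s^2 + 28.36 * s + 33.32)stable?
Denominator: s^3 + 9.3*s^2 + 28.36*s + 33.32 = (s + 4.9)(s^2 + 4.4*s + 6.8). Poles: -2.2 + 1.4j, -2.2 - 1.4j, -4.9. All Re(p)<0: Yes (stable)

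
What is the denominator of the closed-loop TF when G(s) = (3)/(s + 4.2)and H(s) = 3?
Characteristic poly = G_den * H_den + G_num * H_num = (s + 4.2) + (9) = s + 13.2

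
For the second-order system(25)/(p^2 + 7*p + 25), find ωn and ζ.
Standard form: ωn²/(p²+2ζωn·p+ωn²).
const=25=ωn² → ωn=5, p coeff=7=2ζωn → ζ=0.7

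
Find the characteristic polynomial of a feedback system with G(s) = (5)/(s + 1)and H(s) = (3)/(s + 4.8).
Characteristic poly = G_den * H_den + G_num * H_num = (s^2 + 5.8*s + 4.8) + (15) = s^2 + 5.8*s + 19.8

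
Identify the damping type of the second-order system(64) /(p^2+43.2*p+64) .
Standard form: ωn²/(p²+2ζωn·p+ωn²) gives ωn=8, ζ=2.7.
Overdamped (ζ = 2.7 > 1)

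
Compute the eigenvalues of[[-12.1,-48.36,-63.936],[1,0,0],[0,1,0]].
Eigenvalues solve det(λI - A) = 0.
Characteristic polynomial: λ^3 + 12.1*λ^2 + 48.36*λ + 63.936 = 0.
Factor: (λ + 3.6)(λ + 4.8)(λ + 3.7) = 0.
Roots: -3.6, -3.7, -4.8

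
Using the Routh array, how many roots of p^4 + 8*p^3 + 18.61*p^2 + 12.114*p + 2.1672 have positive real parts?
Routh array:
p^4: [1, 18.61, 2.1672]; p^3: [8, 12.114]; p^2: [17.09575, 2.1672]; p^1: [11.0999]; p^0: [2.1672]
First column: [1, 8, 17.09575, 11.0999, 2.1672]. Sign changes = RHP roots = 0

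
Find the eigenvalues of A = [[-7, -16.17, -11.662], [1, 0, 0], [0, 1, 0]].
Eigenvalues solve det(λI - A) = 0.
Characteristic polynomial: λ^3 + 7*λ^2 + 16.17*λ + 11.662 = 0.
Factor: (λ + 1.4)(λ^2 + 5.6*λ + 8.33) = 0.
Roots: -1.4, -2.8 + 0.7j, -2.8 - 0.7j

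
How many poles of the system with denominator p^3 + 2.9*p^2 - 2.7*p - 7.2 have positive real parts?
p^3 + 2.9*p^2 - 2.7*p - 7.2 = (p - 1.6)(p + 1.5)(p + 3). Poles: -1.5, -3, 1.6. RHP poles (Re>0): 1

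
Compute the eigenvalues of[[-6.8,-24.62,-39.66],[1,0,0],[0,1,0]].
Eigenvalues solve det(λI - A) = 0.
Characteristic polynomial: λ^3 + 6.8*λ^2 + 24.62*λ + 39.66 = 0.
Factor: (λ + 3)(λ^2 + 3.8*λ + 13.22) = 0.
Roots: -1.9 + 3.1j, -1.9 - 3.1j, -3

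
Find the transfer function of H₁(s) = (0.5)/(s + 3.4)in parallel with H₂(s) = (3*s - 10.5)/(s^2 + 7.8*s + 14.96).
Parallel: H = H₁ + H₂ = (n₁·d₂ + n₂·d₁)/(d₁·d₂).
n₁·d₂ = 0.5*s^2 + 3.9*s + 7.48. n₂·d₁ = 3*s^2 - 0.3*s - 35.7. Sum = 3.5*s^2 + 3.6*s - 28.22. d₁·d₂ = s^3 + 11.2*s^2 + 41.48*s + 50.864.
H(s) = (3.5*s^2 + 3.6*s - 28.22)/(s^3 + 11.2*s^2 + 41.48*s + 50.864)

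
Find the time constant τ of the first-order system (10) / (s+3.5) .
First-order system: τ = -1/pole. Pole = -3.5. τ = -1/(-3.5) = 0.2857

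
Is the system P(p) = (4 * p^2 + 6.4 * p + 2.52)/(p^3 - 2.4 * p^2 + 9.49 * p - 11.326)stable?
Denominator: p^3 - 2.4*p^2 + 9.49*p - 11.326 = (p - 1.4)(p^2 - p + 8.09). Poles: 0.5 + 2.8j, 0.5 - 2.8j, 1.4. All Re(p)<0: No (unstable)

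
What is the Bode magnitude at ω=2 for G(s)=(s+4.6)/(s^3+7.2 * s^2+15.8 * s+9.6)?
Substitute s = j*2: G(j2) = -0.0444252 - 0.158773j.
|G(j2)| = sqrt(Re² + Im²) = 0.1649.
20*log₁₀(0.1649) = -15.66 dB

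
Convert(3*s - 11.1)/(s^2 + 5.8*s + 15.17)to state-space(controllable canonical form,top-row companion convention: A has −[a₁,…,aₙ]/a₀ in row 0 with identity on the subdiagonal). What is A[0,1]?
Reachable canonical form for den = s^2 + 5.8*s + 15.17: top row of A = -[a₁,a₂,...,aₙ]/a₀, ones on the subdiagonal, zeros elsewhere.
A = [[-5.8, -15.17], [1, 0]].
A[0,1] = -15.17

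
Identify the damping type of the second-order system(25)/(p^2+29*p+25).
Standard form: ωn²/(p²+2ζωn·p+ωn²) gives ωn=5, ζ=2.9.
Overdamped (ζ = 2.9 > 1)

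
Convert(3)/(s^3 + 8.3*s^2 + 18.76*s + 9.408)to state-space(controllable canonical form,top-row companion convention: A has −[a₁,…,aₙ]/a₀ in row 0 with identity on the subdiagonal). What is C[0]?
Reachable canonical form: C = numerator coefficients (right-aligned, zero-padded to length n).
num = 3, C = [[0, 0, 3]].
C[0] = 0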